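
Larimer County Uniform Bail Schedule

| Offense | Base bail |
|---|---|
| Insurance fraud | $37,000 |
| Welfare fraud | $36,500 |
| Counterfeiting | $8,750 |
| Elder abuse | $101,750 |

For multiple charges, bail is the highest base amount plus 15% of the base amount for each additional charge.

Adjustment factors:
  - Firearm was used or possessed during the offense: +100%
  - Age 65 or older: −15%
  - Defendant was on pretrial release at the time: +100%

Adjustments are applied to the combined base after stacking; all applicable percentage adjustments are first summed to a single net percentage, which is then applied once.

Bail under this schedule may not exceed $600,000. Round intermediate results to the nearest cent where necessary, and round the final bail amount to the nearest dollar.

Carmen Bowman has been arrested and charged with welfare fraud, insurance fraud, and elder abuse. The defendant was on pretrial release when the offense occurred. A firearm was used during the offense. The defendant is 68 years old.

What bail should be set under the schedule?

Base amounts from the schedule: welfare fraud $36,500; insurance fraud $37,000; elder abuse $101,750.
Stacking rule: highest base plus 15% of each additional charge. Highest is elder abuse at $101,750. Additional: $36,500 × 15% = $5,475; $37,000 × 15% = $5,550. Combined base = $101,750 + $11,025 = $112,775.
Net percentage adjustment: +100% −15% +100% = +185%. $112,775 × 2.85 = $321,408.75.
$321,408.75 is within the $600,000 maximum.
Rounded to the nearest dollar: $321,409.

$321,409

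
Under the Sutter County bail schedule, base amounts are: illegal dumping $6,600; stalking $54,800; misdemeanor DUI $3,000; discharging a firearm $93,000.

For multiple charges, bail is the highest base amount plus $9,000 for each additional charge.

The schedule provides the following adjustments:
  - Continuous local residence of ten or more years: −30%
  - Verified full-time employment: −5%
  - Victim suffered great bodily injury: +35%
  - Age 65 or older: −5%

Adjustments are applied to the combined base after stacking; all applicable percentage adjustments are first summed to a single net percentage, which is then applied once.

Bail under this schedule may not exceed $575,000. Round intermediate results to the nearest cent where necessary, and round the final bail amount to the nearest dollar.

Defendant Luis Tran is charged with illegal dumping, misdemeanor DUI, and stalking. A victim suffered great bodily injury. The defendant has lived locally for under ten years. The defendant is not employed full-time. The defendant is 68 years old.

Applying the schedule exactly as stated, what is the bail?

Base amounts from the schedule: illegal dumping $6,600; misdemeanor DUI $3,000; stalking $54,800.
Stacking rule: highest base plus $9,000 per additional charge. Highest is stalking at $54,800; 2 additional charges → +$18,000. Combined base = $72,800.
Net percentage adjustment: +35% −5% = +30%. $72,800 × 1.3 = $94,640.
$94,640 is within the $575,000 maximum.

$94,640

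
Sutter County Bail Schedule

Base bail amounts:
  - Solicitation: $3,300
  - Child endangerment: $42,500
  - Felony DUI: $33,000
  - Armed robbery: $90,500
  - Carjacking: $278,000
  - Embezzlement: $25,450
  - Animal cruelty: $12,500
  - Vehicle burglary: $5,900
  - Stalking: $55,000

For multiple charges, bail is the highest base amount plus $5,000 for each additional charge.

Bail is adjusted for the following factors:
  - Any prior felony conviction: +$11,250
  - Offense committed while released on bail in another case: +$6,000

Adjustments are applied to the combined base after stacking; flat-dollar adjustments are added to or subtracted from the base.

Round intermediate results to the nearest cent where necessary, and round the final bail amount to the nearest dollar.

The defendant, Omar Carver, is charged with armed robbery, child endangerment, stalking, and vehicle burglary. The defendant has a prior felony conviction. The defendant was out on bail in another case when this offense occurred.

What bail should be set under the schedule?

Base amounts from the schedule: armed robbery $90,500; child endangerment $42,500; stalking $55,000; vehicle burglary $5,900.
Stacking rule: highest base plus $5,000 per additional charge. Highest is armed robbery at $90,500; 3 additional charges → +$15,000. Combined base = $105,500.
Any prior felony conviction (+$11,250 flat): $105,500 + $11,250 = $116,750.
Offense committed while released on bail in another case (+$6,000 flat): $116,750 + $6,000 = $122,750.

$122,750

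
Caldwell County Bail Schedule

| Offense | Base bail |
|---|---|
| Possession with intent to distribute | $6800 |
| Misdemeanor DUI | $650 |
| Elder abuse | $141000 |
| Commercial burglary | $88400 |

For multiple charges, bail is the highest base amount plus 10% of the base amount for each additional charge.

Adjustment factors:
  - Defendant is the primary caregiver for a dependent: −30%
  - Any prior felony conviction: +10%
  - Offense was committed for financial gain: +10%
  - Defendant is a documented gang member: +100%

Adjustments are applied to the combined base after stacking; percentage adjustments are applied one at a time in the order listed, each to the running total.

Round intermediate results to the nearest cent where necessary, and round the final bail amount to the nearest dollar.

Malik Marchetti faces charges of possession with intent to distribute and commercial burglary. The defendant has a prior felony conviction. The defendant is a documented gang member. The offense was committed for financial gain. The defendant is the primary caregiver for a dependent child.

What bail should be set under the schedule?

Base amounts from the schedule: possession with intent to distribute $6800; commercial burglary $88400.
Stacking rule: highest base plus 10% of each additional charge. Highest is commercial burglary at $88400. Additional: $6800 × 10% = $680. Combined base = $88400 + $680 = $89080.
Defendant is the primary caregiver for a dependent (−30%): $89080 × 0.7 = $62356.
Any prior felony conviction (+10%): $62356 × 1.1 = $68591.60.
Offense was committed for financial gain (+10%): $68591.60 × 1.1 = $75450.76.
Defendant is a documented gang member (+100%): $75450.76 × 2 = $150901.52.
Rounded to the nearest dollar: $150902.

$150902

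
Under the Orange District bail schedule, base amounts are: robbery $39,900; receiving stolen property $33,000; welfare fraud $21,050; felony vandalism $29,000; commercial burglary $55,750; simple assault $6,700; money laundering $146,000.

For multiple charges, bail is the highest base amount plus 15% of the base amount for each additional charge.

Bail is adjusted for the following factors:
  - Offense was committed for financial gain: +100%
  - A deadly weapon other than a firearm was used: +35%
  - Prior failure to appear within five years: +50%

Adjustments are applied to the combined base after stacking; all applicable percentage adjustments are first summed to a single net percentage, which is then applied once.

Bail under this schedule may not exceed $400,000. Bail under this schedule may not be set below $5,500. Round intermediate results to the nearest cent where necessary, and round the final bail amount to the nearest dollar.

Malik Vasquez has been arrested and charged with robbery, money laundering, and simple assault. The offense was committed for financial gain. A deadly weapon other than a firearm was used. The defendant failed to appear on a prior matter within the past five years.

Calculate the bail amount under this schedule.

Base amounts from the schedule: robbery $39,900; money laundering $146,000; simple assault $6,700.
Stacking rule: highest base plus 15% of each additional charge. Highest is money laundering at $146,000. Additional: $39,900 × 15% = $5,985; $6,700 × 15% = $1,005. Combined base = $146,000 + $6,990 = $152,990.
Net percentage adjustment: +100% +35% +50% = +185%. $152,990 × 2.85 = $436,021.50.
Result $436,021.50 exceeds the maximum of $400,000; bail is capped at $400,000.
$400,000 is at or above the $5,500 minimum.

$400,000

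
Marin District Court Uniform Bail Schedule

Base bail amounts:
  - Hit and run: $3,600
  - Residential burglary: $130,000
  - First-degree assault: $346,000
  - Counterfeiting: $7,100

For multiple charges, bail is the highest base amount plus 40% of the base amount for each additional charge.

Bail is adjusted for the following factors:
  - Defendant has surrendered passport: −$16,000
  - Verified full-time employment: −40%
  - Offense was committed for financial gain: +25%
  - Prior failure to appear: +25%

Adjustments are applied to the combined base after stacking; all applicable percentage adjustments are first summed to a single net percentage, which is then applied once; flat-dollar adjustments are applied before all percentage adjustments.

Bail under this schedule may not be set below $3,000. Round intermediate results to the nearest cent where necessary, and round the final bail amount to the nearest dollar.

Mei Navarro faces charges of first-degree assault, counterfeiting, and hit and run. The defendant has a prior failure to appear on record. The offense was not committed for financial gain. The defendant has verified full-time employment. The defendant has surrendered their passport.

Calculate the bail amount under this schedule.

$284,138

Base amounts from the schedule: first-degree assault $346,000; counterfeiting $7,100; hit and run $3,600.
Stacking rule: highest base plus 40% of each additional charge. Highest is first-degree assault at $346,000. Additional: $7,100 × 40% = $2,840; $3,600 × 40% = $1,440. Combined base = $346,000 + $4,280 = $350,280.
Defendant has surrendered passport (−$16,000 flat): $350,280 − $16,000 = $334,280.
Net percentage adjustment: −40% +25% = −15%. $334,280 × 0.85 = $284,138.
$284,138 is at or above the $3,000 minimum.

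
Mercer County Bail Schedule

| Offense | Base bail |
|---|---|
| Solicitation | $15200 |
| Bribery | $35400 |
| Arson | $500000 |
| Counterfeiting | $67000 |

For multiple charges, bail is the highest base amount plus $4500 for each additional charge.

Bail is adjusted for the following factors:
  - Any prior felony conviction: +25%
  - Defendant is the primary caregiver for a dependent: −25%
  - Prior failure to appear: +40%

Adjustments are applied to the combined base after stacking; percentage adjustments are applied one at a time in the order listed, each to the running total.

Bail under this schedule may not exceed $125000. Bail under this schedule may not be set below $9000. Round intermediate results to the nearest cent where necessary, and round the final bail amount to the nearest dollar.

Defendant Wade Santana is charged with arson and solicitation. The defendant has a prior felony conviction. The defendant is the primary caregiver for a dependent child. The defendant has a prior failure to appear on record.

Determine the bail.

$125000

Base amounts from the schedule: arson $500000; solicitation $15200.
Stacking rule: highest base plus $4500 per additional charge. Highest is arson at $500000; 1 additional charge → +$4500. Combined base = $504500.
Any prior felony conviction (+25%): $504500 × 1.25 = $630625.
Defendant is the primary caregiver for a dependent (−25%): $630625 × 0.75 = $472968.75.
Prior failure to appear (+40%): $472968.75 × 1.4 = $662156.25.
Result $662156.25 exceeds the maximum of $125000; bail is capped at $125000.
$125000 is at or above the $9000 minimum.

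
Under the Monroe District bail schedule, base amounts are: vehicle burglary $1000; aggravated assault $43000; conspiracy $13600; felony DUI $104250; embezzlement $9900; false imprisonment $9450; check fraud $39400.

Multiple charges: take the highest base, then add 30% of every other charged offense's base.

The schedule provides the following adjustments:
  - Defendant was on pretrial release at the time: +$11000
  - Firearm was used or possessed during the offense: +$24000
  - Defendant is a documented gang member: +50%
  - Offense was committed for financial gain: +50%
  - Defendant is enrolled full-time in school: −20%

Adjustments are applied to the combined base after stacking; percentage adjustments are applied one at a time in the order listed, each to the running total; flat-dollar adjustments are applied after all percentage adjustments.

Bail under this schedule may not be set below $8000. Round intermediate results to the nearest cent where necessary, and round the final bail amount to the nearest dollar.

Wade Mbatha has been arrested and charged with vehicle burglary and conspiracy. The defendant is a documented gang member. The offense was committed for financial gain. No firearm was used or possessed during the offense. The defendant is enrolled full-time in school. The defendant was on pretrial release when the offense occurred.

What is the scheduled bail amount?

Base amounts from the schedule: vehicle burglary $1000; conspiracy $13600.
Stacking rule: highest base plus 30% of each additional charge. Highest is conspiracy at $13600. Additional: $1000 × 30% = $300. Combined base = $13600 + $300 = $13900.
Defendant is a documented gang member (+50%): $13900 × 1.5 = $20850.
Offense was committed for financial gain (+50%): $20850 × 1.5 = $31275.
Defendant is enrolled full-time in school (−20%): $31275 × 0.8 = $25020.
Defendant was on pretrial release at the time (+$11000 flat): $25020 + $11000 = $36020.
$36020 is at or above the $8000 minimum.

$36020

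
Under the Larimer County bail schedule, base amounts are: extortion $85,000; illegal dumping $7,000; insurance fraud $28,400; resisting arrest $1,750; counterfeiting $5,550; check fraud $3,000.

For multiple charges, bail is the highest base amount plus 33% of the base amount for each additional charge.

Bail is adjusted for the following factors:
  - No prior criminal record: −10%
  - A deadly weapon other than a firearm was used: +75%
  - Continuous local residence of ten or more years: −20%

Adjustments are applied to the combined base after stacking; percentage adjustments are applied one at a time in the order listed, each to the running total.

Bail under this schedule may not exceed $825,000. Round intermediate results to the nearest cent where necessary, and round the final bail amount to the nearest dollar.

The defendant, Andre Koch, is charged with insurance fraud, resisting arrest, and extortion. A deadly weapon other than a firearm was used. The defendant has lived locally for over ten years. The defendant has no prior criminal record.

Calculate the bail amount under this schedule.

Base amounts from the schedule: insurance fraud $28,400; resisting arrest $1,750; extortion $85,000.
Stacking rule: highest base plus 33% of each additional charge. Highest is extortion at $85,000. Additional: $28,400 × 33% = $9,372; $1,750 × 33% = $577.50. Combined base = $85,000 + $9,949.50 = $94,949.50.
No prior criminal record (−10%): $94,949.50 × 0.9 = $85,454.55.
A deadly weapon other than a firearm was used (+75%): $85,454.55 × 1.75 = $149,545.46.
Continuous local residence of ten or more years (−20%): $149,545.46 × 0.8 = $119,636.37.
$119,636.37 is within the $825,000 maximum.
Rounded to the nearest dollar: $119,636.

$119,636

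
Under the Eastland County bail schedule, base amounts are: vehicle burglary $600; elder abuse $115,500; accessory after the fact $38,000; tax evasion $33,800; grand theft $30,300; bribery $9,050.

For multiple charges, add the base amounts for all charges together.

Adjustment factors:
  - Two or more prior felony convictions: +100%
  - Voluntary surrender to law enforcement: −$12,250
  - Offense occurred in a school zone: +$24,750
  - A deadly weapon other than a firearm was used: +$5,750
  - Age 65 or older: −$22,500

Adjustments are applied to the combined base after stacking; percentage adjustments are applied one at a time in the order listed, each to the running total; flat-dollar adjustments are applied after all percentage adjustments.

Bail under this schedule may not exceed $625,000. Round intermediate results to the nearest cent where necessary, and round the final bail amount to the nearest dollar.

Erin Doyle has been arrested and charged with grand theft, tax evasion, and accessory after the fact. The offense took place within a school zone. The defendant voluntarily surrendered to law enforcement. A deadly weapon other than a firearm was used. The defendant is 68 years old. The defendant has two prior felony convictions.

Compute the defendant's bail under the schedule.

Base amounts from the schedule: grand theft $30,300; tax evasion $33,800; accessory after the fact $38,000.
Stacking rule: sum of all bases. $30,300 + $33,800 + $38,000 = $102,100.
Two or more prior felony convictions (+100%): $102,100 × 2 = $204,200.
Voluntary surrender to law enforcement (−$12,250 flat): $204,200 − $12,250 = $191,950.
Offense occurred in a school zone (+$24,750 flat): $191,950 + $24,750 = $216,700.
A deadly weapon other than a firearm was used (+$5,750 flat): $216,700 + $5,750 = $222,450.
Age 65 or older (−$22,500 flat): $222,450 − $22,500 = $199,950.
$199,950 is within the $625,000 maximum.

$199,950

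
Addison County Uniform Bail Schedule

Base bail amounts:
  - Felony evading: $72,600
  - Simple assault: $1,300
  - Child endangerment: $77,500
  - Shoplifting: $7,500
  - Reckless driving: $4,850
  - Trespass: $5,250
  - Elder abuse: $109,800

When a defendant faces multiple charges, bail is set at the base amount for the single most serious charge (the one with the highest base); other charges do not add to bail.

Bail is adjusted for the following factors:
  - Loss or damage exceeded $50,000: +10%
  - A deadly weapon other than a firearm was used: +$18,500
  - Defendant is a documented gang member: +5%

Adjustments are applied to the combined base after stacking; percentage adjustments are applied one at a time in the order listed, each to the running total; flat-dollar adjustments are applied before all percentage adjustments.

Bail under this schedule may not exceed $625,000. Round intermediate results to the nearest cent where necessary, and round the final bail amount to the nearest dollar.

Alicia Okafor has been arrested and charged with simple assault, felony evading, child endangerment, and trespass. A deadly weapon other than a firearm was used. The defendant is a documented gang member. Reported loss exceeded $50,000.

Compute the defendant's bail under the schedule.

Base amounts from the schedule: simple assault $1,300; felony evading $72,600; child endangerment $77,500; trespass $5,250.
Stacking rule: use the highest base only. Highest is child endangerment at $77,500. Combined base = $77,500.
A deadly weapon other than a firearm was used (+$18,500 flat): $77,500 + $18,500 = $96,000.
Loss or damage exceeded $50,000 (+10%): $96,000 × 1.1 = $105,600.
Defendant is a documented gang member (+5%): $105,600 × 1.05 = $110,880.
$110,880 is within the $625,000 maximum.

$110,880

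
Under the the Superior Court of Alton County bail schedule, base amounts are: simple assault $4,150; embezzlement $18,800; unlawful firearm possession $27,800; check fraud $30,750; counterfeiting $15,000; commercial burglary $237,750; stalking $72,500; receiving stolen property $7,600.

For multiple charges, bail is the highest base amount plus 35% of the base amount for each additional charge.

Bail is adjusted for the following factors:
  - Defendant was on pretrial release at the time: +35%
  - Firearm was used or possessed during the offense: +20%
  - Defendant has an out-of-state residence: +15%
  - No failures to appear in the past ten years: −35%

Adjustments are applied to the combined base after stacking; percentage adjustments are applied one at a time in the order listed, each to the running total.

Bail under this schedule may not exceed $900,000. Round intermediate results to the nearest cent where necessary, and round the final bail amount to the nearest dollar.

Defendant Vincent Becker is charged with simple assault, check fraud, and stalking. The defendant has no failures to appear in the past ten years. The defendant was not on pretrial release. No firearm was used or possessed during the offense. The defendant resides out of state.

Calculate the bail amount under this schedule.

$63,324

Base amounts from the schedule: simple assault $4,150; check fraud $30,750; stalking $72,500.
Stacking rule: highest base plus 35% of each additional charge. Highest is stalking at $72,500. Additional: $4,150 × 35% = $1,452.50; $30,750 × 35% = $10,762.50. Combined base = $72,500 + $12,215 = $84,715.
Defendant has an out-of-state residence (+15%): $84,715 × 1.15 = $97,422.25.
No failures to appear in the past ten years (−35%): $97,422.25 × 0.65 = $63,324.46.
$63,324.46 is within the $900,000 maximum.
Rounded to the nearest dollar: $63,324.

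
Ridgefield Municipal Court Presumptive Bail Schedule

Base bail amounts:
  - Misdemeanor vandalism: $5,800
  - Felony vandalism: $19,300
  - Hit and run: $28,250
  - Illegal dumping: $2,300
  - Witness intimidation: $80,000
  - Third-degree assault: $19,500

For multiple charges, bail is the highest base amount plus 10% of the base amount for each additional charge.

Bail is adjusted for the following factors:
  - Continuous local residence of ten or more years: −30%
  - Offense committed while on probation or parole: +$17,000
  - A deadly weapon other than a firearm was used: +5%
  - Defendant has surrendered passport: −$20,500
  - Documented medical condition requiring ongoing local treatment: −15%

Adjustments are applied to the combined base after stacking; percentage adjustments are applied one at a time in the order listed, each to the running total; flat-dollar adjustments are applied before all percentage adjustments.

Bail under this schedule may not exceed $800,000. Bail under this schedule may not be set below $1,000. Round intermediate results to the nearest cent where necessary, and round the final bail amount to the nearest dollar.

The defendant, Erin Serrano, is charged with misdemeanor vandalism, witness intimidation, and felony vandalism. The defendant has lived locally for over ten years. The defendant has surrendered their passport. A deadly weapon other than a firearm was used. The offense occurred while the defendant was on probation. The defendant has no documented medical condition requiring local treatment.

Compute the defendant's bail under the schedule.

$58,072

Base amounts from the schedule: misdemeanor vandalism $5,800; witness intimidation $80,000; felony vandalism $19,300.
Stacking rule: highest base plus 10% of each additional charge. Highest is witness intimidation at $80,000. Additional: $5,800 × 10% = $580; $19,300 × 10% = $1,930. Combined base = $80,000 + $2,510 = $82,510.
Offense committed while on probation or parole (+$17,000 flat): $82,510 + $17,000 = $99,510.
Defendant has surrendered passport (−$20,500 flat): $99,510 − $20,500 = $79,010.
Continuous local residence of ten or more years (−30%): $79,010 × 0.7 = $55,307.
A deadly weapon other than a firearm was used (+5%): $55,307 × 1.05 = $58,072.35.
$58,072.35 is within the $800,000 maximum.
$58,072.35 is at or above the $1,000 minimum.
Rounded to the nearest dollar: $58,072.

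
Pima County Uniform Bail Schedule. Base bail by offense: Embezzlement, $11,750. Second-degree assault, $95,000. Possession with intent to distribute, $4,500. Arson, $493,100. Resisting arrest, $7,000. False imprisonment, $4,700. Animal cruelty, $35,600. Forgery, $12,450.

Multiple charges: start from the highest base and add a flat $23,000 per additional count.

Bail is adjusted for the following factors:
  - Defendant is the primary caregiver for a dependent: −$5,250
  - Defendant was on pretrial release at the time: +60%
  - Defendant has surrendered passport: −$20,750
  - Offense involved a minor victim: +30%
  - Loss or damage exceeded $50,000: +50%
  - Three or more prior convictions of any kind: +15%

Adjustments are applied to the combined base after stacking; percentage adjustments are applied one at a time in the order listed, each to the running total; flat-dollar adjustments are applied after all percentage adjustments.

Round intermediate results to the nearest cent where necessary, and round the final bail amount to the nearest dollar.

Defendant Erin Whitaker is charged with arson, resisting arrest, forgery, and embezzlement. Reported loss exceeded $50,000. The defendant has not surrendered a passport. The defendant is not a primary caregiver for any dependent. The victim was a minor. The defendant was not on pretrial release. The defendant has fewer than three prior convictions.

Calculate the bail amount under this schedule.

Base amounts from the schedule: arson $493,100; resisting arrest $7,000; forgery $12,450; embezzlement $11,750.
Stacking rule: highest base plus $23,000 per additional charge. Highest is arson at $493,100; 3 additional charges → +$69,000. Combined base = $562,100.
Offense involved a minor victim (+30%): $562,100 × 1.3 = $730,730.
Loss or damage exceeded $50,000 (+50%): $730,730 × 1.5 = $1,096,095.

$1,096,095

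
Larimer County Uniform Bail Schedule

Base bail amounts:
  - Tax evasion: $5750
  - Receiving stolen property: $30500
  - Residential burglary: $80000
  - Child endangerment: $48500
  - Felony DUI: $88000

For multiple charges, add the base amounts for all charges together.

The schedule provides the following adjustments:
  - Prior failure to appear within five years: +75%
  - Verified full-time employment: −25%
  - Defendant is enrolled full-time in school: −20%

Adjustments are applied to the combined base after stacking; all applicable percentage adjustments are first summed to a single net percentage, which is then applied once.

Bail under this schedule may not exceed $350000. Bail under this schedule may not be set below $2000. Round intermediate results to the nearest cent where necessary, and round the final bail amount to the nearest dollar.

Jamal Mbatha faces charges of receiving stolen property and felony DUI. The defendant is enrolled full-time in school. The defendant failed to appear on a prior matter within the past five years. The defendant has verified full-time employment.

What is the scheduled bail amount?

Base amounts from the schedule: receiving stolen property $30500; felony DUI $88000.
Stacking rule: sum of all bases. $30500 + $88000 = $118500.
Net percentage adjustment: +75% −25% −20% = +30%. $118500 × 1.3 = $154050.
$154050 is within the $350000 maximum.
$154050 is at or above the $2000 minimum.

$154050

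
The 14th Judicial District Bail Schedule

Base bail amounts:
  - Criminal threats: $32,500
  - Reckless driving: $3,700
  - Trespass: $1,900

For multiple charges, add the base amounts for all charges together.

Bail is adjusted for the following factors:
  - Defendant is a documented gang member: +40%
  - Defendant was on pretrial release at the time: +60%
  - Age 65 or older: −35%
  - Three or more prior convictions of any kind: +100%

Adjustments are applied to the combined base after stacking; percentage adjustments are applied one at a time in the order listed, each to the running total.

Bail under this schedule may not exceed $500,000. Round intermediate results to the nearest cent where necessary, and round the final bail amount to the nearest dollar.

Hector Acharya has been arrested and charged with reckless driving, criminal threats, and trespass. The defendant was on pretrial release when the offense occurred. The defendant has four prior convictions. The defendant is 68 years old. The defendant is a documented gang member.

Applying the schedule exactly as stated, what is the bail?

Base amounts from the schedule: reckless driving $3,700; criminal threats $32,500; trespass $1,900.
Stacking rule: sum of all bases. $3,700 + $32,500 + $1,900 = $38,100.
Defendant is a documented gang member (+40%): $38,100 × 1.4 = $53,340.
Defendant was on pretrial release at the time (+60%): $53,340 × 1.6 = $85,344.
Age 65 or older (−35%): $85,344 × 0.65 = $55,473.60.
Three or more prior convictions of any kind (+100%): $55,473.60 × 2 = $110,947.20.
$110,947.20 is within the $500,000 maximum.
Rounded to the nearest dollar: $110,947.

$110,947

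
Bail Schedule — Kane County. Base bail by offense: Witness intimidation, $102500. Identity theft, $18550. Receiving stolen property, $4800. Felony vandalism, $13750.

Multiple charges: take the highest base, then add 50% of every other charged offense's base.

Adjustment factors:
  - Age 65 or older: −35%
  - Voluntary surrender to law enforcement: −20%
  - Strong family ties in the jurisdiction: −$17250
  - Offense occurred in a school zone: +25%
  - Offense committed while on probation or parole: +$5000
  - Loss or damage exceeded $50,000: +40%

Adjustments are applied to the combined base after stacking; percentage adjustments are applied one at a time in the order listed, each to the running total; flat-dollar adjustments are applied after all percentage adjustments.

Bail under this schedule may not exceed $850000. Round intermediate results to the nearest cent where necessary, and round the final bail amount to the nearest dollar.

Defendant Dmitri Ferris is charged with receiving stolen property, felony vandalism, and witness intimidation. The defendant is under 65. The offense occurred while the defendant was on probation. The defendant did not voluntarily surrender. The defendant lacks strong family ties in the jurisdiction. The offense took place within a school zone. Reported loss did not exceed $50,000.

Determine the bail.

$144719

Base amounts from the schedule: receiving stolen property $4800; felony vandalism $13750; witness intimidation $102500.
Stacking rule: highest base plus 50% of each additional charge. Highest is witness intimidation at $102500. Additional: $4800 × 50% = $2400; $13750 × 50% = $6875. Combined base = $102500 + $9275 = $111775.
Offense occurred in a school zone (+25%): $111775 × 1.25 = $139718.75.
Offense committed while on probation or parole (+$5000 flat): $139718.75 + $5000 = $144718.75.
$144718.75 is within the $850000 maximum.
Rounded to the nearest dollar: $144719.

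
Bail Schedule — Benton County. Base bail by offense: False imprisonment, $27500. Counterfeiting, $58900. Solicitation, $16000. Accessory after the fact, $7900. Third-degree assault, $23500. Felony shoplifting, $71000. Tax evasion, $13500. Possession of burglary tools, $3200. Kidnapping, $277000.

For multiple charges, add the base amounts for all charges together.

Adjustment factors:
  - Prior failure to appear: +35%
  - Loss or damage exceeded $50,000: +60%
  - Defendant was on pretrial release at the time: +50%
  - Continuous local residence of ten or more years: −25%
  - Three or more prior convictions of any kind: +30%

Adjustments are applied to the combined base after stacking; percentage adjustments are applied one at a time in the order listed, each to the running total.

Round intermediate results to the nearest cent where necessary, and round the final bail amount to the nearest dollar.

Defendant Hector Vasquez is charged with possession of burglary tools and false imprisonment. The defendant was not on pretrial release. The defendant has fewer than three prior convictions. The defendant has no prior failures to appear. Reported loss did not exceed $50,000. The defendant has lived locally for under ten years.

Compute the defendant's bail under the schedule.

$30700

Base amounts from the schedule: possession of burglary tools $3200; false imprisonment $27500.
Stacking rule: sum of all bases. $3200 + $27500 = $30700.
No adjustment factors apply to this defendant.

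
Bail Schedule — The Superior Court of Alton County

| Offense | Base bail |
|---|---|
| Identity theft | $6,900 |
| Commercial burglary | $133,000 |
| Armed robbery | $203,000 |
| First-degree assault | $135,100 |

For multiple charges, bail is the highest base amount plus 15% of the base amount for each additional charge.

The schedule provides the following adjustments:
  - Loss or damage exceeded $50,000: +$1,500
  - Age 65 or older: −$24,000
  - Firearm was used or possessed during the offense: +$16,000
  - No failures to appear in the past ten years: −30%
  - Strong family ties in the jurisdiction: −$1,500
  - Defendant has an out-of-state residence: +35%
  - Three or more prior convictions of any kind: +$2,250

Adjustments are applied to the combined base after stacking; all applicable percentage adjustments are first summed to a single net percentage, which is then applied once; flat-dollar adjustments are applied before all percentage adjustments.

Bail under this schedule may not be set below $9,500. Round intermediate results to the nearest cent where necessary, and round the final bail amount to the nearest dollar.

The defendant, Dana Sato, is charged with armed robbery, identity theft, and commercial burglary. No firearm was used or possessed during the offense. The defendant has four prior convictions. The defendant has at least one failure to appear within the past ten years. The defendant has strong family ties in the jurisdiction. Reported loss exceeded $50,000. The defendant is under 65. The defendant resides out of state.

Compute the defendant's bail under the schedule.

Base amounts from the schedule: armed robbery $203,000; identity theft $6,900; commercial burglary $133,000.
Stacking rule: highest base plus 15% of each additional charge. Highest is armed robbery at $203,000. Additional: $6,900 × 15% = $1,035; $133,000 × 15% = $19,950. Combined base = $203,000 + $20,985 = $223,985.
Loss or damage exceeded $50,000 (+$1,500 flat): $223,985 + $1,500 = $225,485.
Strong family ties in the jurisdiction (−$1,500 flat): $225,485 − $1,500 = $223,985.
Three or more prior convictions of any kind (+$2,250 flat): $223,985 + $2,250 = $226,235.
Defendant has an out-of-state residence (+35%): $226,235 × 1.35 = $305,417.25.
$305,417.25 is at or above the $9,500 minimum.
Rounded to the nearest dollar: $305,417.

$305,417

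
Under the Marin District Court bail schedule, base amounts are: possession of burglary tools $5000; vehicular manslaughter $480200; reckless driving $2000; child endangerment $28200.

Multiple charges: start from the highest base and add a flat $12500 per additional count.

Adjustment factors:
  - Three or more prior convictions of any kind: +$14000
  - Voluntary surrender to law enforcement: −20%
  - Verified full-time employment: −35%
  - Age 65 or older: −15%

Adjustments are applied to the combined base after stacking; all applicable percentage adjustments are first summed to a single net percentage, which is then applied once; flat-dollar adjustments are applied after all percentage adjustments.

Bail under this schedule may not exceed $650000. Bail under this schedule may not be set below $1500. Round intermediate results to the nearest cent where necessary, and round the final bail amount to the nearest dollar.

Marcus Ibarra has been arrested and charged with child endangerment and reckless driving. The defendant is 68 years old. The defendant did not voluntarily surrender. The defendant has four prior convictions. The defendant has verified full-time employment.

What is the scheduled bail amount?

Base amounts from the schedule: child endangerment $28200; reckless driving $2000.
Stacking rule: highest base plus $12500 per additional charge. Highest is child endangerment at $28200; 1 additional charge → +$12500. Combined base = $40700.
Net percentage adjustment: −35% −15% = −50%. $40700 × 0.5 = $20350.
Three or more prior convictions of any kind (+$14000 flat): $20350 + $14000 = $34350.
$34350 is within the $650000 maximum.
$34350 is at or above the $1500 minimum.

$34350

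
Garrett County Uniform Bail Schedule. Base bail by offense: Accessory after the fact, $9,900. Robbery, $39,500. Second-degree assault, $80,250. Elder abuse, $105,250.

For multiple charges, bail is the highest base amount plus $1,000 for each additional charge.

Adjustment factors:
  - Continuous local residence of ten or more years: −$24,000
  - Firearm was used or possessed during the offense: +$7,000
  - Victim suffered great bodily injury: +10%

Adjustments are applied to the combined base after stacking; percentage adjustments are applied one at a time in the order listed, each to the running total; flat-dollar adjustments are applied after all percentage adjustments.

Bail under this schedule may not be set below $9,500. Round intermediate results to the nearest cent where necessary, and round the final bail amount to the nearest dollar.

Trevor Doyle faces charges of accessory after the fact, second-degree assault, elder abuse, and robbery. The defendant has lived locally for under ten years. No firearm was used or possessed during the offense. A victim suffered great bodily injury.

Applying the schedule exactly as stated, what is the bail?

Base amounts from the schedule: accessory after the fact $9,900; second-degree assault $80,250; elder abuse $105,250; robbery $39,500.
Stacking rule: highest base plus $1,000 per additional charge. Highest is elder abuse at $105,250; 3 additional charges → +$3,000. Combined base = $108,250.
Victim suffered great bodily injury (+10%): $108,250 × 1.1 = $119,075.
$119,075 is at or above the $9,500 minimum.

$119,075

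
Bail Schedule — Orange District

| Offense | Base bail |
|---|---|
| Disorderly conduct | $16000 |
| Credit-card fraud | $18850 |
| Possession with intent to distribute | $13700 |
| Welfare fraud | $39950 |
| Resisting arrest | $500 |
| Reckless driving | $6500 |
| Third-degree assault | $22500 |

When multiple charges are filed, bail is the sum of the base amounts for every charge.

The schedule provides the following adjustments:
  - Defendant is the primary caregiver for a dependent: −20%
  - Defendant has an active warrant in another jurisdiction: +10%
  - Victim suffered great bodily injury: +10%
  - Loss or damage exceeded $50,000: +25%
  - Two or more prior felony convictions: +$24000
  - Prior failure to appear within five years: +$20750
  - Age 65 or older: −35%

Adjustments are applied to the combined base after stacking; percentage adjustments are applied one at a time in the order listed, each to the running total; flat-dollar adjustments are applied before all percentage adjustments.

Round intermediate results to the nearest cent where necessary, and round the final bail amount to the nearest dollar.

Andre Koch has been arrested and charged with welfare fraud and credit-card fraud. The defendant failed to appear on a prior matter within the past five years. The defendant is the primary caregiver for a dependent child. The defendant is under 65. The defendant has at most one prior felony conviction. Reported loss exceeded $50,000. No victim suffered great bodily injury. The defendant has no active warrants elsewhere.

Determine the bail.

Base amounts from the schedule: welfare fraud $39950; credit-card fraud $18850.
Stacking rule: sum of all bases. $39950 + $18850 = $58800.
Prior failure to appear within five years (+$20750 flat): $58800 + $20750 = $79550.
Defendant is the primary caregiver for a dependent (−20%): $79550 × 0.8 = $63640.
Loss or damage exceeded $50,000 (+25%): $63640 × 1.25 = $79550.

$79550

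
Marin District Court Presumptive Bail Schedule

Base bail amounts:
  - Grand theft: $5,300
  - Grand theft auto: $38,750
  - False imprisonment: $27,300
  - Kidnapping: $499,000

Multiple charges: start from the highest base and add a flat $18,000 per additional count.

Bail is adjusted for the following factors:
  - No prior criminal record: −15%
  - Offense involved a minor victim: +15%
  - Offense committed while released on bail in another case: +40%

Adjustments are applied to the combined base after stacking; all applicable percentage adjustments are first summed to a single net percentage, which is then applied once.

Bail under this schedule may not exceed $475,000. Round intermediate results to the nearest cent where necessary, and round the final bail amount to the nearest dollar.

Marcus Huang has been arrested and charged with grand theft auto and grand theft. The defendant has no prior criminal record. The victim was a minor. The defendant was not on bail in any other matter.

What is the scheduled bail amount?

$56,750

Base amounts from the schedule: grand theft auto $38,750; grand theft $5,300.
Stacking rule: highest base plus $18,000 per additional charge. Highest is grand theft auto at $38,750; 1 additional charge → +$18,000. Combined base = $56,750.
Net percentage adjustment: −15% +15% = +0%. $56,750 × 1 = $56,750.
$56,750 is within the $475,000 maximum.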